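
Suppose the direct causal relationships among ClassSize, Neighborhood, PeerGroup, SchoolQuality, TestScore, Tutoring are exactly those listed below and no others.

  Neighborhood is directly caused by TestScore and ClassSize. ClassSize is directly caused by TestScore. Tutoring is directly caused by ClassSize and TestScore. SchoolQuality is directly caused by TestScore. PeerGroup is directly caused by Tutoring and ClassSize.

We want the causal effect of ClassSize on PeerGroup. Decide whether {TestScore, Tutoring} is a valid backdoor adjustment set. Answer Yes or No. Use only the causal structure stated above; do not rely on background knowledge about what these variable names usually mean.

Backdoor paths from ClassSize to PeerGroup (paths whose first edge points into ClassSize):
  P1: ClassSize <- TestScore -> Tutoring -> PeerGroup
Condition 1 (no descendant of ClassSize in the set): FAILS — Tutoring is a descendant of ClassSize.
Condition 2 (every backdoor path blocked by {TestScore, Tutoring}):
  P1: blocked at fork node TestScore ∈ conditioning set.
{TestScore, Tutoring} does not satisfy the backdoor criterion.

No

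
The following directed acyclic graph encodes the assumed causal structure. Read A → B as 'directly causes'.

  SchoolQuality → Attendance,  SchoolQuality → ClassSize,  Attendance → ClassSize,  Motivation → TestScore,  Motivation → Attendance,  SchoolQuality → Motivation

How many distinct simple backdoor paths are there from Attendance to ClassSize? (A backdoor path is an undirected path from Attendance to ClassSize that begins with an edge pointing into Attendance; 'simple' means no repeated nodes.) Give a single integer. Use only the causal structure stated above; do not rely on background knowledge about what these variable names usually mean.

A backdoor path from Attendance to ClassSize is any simple undirected path whose first edge points into Attendance (i.e. leaves Attendance via a parent).
Parents of Attendance: {Motivation, SchoolQuality}.
Enumerating:
  P1: Attendance <- SchoolQuality -> ClassSize
  P2: Attendance <- Motivation <- SchoolQuality -> ClassSize
That exhausts the simple backdoor paths. Count: 2.

2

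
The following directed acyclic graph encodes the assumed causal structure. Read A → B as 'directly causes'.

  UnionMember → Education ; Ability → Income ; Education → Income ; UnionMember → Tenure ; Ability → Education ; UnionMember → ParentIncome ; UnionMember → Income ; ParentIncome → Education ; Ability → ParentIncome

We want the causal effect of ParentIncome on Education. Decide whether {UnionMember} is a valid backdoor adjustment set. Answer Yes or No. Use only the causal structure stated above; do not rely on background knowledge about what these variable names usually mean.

Backdoor paths from ParentIncome to Education (paths whose first edge points into ParentIncome):
  P1: ParentIncome <- Ability -> Education
  P2: ParentIncome <- Ability -> Income <- UnionMember -> Education
  P3: ParentIncome <- Ability -> Income <- Education
  P4: ParentIncome <- UnionMember -> Education
  P5: ParentIncome <- UnionMember -> Income <- Ability -> Education
  P6: ParentIncome <- UnionMember -> Income <- Education
Condition 1 (no descendant of ParentIncome in the set): holds — descendants of ParentIncome are {Education, Income}; none are in {UnionMember}.
Condition 2 (every backdoor path blocked by {UnionMember}):
  P1: open — no interior node is in the conditioning set.
  P2: blocked at collider Income (neither it nor any descendant is in the conditioning set).
  P3: blocked at collider Income (neither it nor any descendant is in the conditioning set).
  P4: blocked at fork node UnionMember ∈ conditioning set.
  P5: blocked at fork node UnionMember ∈ conditioning set.
  P6: blocked at fork node UnionMember ∈ conditioning set.
{UnionMember} does not satisfy the backdoor criterion.

No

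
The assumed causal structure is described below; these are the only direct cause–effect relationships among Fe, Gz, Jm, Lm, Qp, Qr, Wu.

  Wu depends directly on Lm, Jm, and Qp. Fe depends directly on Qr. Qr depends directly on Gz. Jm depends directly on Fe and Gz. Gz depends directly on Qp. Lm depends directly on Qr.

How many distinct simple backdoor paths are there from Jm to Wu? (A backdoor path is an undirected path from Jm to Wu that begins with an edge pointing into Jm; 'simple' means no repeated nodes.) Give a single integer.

4

A backdoor path from Jm to Wu is any simple undirected path whose first edge points into Jm (i.e. leaves Jm via a parent).
Parents of Jm: {Fe, Gz}.
Enumerating:
  P1: Jm <- Gz <- Qp -> Wu
  P2: Jm <- Gz -> Qr -> Lm -> Wu
  P3: Jm <- Fe <- Qr <- Gz <- Qp -> Wu
  P4: Jm <- Fe <- Qr -> Lm -> Wu
That exhausts the simple backdoor paths. Count: 4.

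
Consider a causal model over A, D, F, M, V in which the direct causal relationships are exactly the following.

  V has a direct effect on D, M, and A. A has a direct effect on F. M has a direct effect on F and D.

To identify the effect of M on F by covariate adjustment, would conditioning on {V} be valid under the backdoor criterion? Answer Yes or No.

Backdoor paths from M to F (paths whose first edge points into M):
  P1: M <- V -> A -> F
Condition 1 (no descendant of M in the set): holds — descendants of M are {D, F}; none are in {V}.
Condition 2 (every backdoor path blocked by {V}):
  P1: blocked at fork node V ∈ conditioning set.
{V} satisfies the backdoor criterion.

Yes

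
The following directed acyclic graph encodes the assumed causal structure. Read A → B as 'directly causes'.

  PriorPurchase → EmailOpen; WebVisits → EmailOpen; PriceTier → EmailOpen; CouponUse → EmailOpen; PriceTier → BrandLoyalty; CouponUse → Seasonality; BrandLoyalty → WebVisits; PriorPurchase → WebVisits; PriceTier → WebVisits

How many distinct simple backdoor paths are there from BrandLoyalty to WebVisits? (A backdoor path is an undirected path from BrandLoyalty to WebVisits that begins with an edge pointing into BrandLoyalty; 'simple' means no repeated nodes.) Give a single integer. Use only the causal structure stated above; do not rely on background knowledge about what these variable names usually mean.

3

A backdoor path from BrandLoyalty to WebVisits is any simple undirected path whose first edge points into BrandLoyalty (i.e. leaves BrandLoyalty via a parent).
Parents of BrandLoyalty: {PriceTier}.
Enumerating:
  P1: BrandLoyalty <- PriceTier -> WebVisits
  P2: BrandLoyalty <- PriceTier -> EmailOpen <- PriorPurchase -> WebVisits
  P3: BrandLoyalty <- PriceTier -> EmailOpen <- WebVisits
That exhausts the simple backdoor paths. Count: 3.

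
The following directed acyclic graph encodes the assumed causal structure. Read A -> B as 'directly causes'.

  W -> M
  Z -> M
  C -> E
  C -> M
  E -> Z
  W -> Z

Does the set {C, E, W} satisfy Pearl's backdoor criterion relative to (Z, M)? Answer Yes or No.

Yes

Backdoor paths from Z to M (paths whose first edge points into Z):
  P1: Z <- E <- C -> M
  P2: Z <- W -> M
Condition 1 (no descendant of Z in the set): holds — descendants of Z are {M}; none are in {C, E, W}.
Condition 2 (every backdoor path blocked by {C, E, W}):
  P1: blocked at chain node E ∈ conditioning set.
  P2: blocked at fork node W ∈ conditioning set.
{C, E, W} satisfies the backdoor criterion.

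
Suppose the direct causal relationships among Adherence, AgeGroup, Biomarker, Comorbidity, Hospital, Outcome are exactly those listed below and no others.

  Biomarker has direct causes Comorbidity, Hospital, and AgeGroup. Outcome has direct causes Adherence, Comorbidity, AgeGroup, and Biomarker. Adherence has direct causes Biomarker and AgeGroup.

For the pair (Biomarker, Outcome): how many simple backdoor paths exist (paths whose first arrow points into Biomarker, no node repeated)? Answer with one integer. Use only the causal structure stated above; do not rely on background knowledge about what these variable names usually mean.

3

A backdoor path from Biomarker to Outcome is any simple undirected path whose first edge points into Biomarker (i.e. leaves Biomarker via a parent).
Parents of Biomarker: {AgeGroup, Comorbidity, Hospital}.
Enumerating:
  P1: Biomarker <- Comorbidity -> Outcome
  P2: Biomarker <- AgeGroup -> Adherence -> Outcome
  P3: Biomarker <- AgeGroup -> Outcome
That exhausts the simple backdoor paths. Count: 3.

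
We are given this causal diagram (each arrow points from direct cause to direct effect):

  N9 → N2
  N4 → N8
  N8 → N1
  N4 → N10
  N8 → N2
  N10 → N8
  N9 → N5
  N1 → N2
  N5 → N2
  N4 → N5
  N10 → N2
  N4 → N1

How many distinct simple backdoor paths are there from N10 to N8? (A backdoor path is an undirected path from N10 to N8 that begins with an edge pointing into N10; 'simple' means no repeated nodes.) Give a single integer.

7

A backdoor path from N10 to N8 is any simple undirected path whose first edge points into N10 (i.e. leaves N10 via a parent).
Parents of N10: {N4}.
Enumerating:
  P1: N10 <- N4 -> N5 <- N9 -> N2 <- N8
  P2: N10 <- N4 -> N5 <- N9 -> N2 <- N1 <- N8
  P3: N10 <- N4 -> N5 -> N2 <- N8
  P4: N10 <- N4 -> N5 -> N2 <- N1 <- N8
  P5: N10 <- N4 -> N8
  P6: N10 <- N4 -> N1 <- N8
  P7: N10 <- N4 -> N1 -> N2 <- N8
That exhausts the simple backdoor paths. Count: 7.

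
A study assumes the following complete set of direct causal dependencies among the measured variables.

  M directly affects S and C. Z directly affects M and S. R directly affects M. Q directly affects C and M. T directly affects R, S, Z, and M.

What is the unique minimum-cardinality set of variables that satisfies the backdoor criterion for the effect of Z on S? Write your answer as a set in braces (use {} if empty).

Variables eligible for adjustment (non-descendants of Z, excluding Z and S): {Q, R, T}.
Backdoor paths from Z to S:
  P1: Z <- T -> R -> M -> S
  P2: Z <- T -> M -> S
  P3: Z <- T -> S
The empty set is not sufficient: P1 (Z <- T -> R -> M -> S) has no collider blocking it and no conditioned non-collider, so it is open.
Try {T}:
  P1: blocked at fork node T ∈ conditioning set.
  P2: blocked at fork node T ∈ conditioning set.
  P3: blocked at fork node T ∈ conditioning set.
{T} contains no descendant of Z and blocks every backdoor path.
No other singleton works — e.g. {Q} leaves P1 open — so {T} is the unique smallest valid adjustment set.

{T}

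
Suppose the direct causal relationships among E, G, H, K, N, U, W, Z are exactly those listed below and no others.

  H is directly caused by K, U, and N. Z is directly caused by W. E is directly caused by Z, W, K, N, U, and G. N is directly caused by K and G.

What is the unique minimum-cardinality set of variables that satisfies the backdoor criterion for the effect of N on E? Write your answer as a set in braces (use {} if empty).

Variables eligible for adjustment (non-descendants of N, excluding N and E): {G, K, U, W, Z}.
Backdoor paths from N to E:
  P1: N <- G -> E
  P2: N <- K -> H <- U -> E
  P3: N <- K -> E
The empty set is not sufficient: P1 (N <- G -> E) has no collider blocking it and no conditioned non-collider, so it is open.
Try {G, K}:
  P1: blocked at fork node G ∈ conditioning set.
  P2: blocked at fork node K ∈ conditioning set.
  P3: blocked at fork node K ∈ conditioning set.
{G, K} contains no descendant of N and blocks every backdoor path.
Every element of {G, K} is needed (dropping G leaves P1 open; dropping K leaves P3 open), so no proper subset is valid.
Among all size-2 subsets of the eligible variables, only {G, K} blocks every backdoor path, so it is the unique smallest valid adjustment set.

{G, K}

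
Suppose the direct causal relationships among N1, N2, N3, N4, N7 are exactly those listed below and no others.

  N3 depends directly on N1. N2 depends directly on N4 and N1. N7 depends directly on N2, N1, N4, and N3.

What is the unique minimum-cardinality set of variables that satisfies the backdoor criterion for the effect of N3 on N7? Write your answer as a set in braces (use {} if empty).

{N1}

Variables eligible for adjustment (non-descendants of N3, excluding N3 and N7): {N1, N2, N4}.
Backdoor paths from N3 to N7:
  P1: N3 <- N1 -> N2 <- N4 -> N7
  P2: N3 <- N1 -> N2 -> N7
  P3: N3 <- N1 -> N7
The empty set is not sufficient: P2 (N3 <- N1 -> N2 -> N7) has no collider blocking it and no conditioned non-collider, so it is open.
Try {N1}:
  P1: blocked at fork node N1 ∈ conditioning set.
  P2: blocked at fork node N1 ∈ conditioning set.
  P3: blocked at fork node N1 ∈ conditioning set.
{N1} contains no descendant of N3 and blocks every backdoor path.
No other singleton works — e.g. {N4} leaves P2 open — so {N1} is the unique smallest valid adjustment set.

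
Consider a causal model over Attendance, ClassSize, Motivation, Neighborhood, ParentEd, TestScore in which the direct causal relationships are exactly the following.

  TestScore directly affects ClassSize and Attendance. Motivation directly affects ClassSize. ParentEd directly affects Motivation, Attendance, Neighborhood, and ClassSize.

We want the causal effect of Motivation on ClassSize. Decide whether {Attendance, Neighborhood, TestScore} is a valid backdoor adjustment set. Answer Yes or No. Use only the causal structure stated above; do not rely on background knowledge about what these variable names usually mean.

No

Backdoor paths from Motivation to ClassSize (paths whose first edge points into Motivation):
  P1: Motivation <- ParentEd -> ClassSize
  P2: Motivation <- ParentEd -> Attendance <- TestScore -> ClassSize
Condition 1 (no descendant of Motivation in the set): holds — descendants of Motivation are {ClassSize}; none are in {Attendance, Neighborhood, TestScore}.
Condition 2 (every backdoor path blocked by {Attendance, Neighborhood, TestScore}):
  P1: open — no interior node is in the conditioning set.
  P2: blocked at fork node TestScore ∈ conditioning set.
{Attendance, Neighborhood, TestScore} does not satisfy the backdoor criterion.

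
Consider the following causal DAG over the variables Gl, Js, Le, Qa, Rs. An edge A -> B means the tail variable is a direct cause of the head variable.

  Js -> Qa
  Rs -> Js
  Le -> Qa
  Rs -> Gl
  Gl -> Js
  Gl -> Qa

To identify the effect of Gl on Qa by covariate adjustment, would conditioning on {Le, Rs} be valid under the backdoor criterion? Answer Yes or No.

Backdoor paths from Gl to Qa (paths whose first edge points into Gl):
  P1: Gl <- Rs -> Js -> Qa
Condition 1 (no descendant of Gl in the set): holds — descendants of Gl are {Js, Qa}; none are in {Le, Rs}.
Condition 2 (every backdoor path blocked by {Le, Rs}):
  P1: blocked at fork node Rs ∈ conditioning set.
{Le, Rs} satisfies the backdoor criterion.

Yes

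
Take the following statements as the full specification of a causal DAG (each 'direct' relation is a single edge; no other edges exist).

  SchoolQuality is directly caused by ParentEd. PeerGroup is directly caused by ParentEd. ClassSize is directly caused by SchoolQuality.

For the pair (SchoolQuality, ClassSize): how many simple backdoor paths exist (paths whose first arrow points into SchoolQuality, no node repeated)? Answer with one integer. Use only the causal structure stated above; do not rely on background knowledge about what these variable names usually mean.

0

A backdoor path from SchoolQuality to ClassSize is any simple undirected path whose first edge points into SchoolQuality (i.e. leaves SchoolQuality via a parent).
Parents of SchoolQuality: {ParentEd}.
No simple path from any parent of SchoolQuality reaches ClassSize without revisiting SchoolQuality, so there are no backdoor paths.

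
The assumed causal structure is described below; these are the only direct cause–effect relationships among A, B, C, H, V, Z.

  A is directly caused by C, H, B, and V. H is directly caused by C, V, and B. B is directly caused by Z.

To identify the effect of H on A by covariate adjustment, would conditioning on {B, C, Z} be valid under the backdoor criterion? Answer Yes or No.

Backdoor paths from H to A (paths whose first edge points into H):
  P1: H <- C -> A
  P2: H <- V -> A
  P3: H <- B -> A
Condition 1 (no descendant of H in the set): holds — descendants of H are {A}; none are in {B, C, Z}.
Condition 2 (every backdoor path blocked by {B, C, Z}):
  P1: blocked at fork node C ∈ conditioning set.
  P2: open — no interior node is in the conditioning set.
  P3: blocked at fork node B ∈ conditioning set.
{B, C, Z} does not satisfy the backdoor criterion.

No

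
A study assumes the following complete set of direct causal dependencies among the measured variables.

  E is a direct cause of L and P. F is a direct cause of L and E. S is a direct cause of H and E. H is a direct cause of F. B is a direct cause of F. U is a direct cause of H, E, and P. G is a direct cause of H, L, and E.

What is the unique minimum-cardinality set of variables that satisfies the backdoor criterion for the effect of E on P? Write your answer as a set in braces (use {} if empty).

{U}

Variables eligible for adjustment (non-descendants of E, excluding E and P): {B, F, G, H, S, U}.
Backdoor paths from E to P:
  P1: E <- G -> H <- U -> P
  P2: E <- G -> L <- F <- H <- U -> P
  P3: E <- S -> H <- U -> P
  P4: E <- U -> P
  P5: E <- F <- H <- U -> P
  P6: E <- F -> L <- G -> H <- U -> P
The empty set is not sufficient: P4 (E <- U -> P) has no collider blocking it and no conditioned non-collider, so it is open.
Try {U}:
  P1: blocked at collider H (neither it nor any descendant is in the conditioning set).
  P2: blocked at collider L (neither it nor any descendant is in the conditioning set).
  P3: blocked at collider H (neither it nor any descendant is in the conditioning set).
  P4: blocked at fork node U ∈ conditioning set.
  P5: blocked at fork node U ∈ conditioning set.
  P6: blocked at collider L (neither it nor any descendant is in the conditioning set).
{U} contains no descendant of E and blocks every backdoor path.
No other singleton works — e.g. {G} leaves P4 open — so {U} is the unique smallest valid adjustment set.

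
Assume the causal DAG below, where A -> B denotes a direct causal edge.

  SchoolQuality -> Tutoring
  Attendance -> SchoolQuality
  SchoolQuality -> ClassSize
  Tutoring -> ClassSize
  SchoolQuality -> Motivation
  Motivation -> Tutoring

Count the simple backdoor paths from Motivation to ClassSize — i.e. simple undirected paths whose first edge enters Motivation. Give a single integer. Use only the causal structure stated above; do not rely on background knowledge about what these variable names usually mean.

A backdoor path from Motivation to ClassSize is any simple undirected path whose first edge points into Motivation (i.e. leaves Motivation via a parent).
Parents of Motivation: {SchoolQuality}.
Enumerating:
  P1: Motivation <- SchoolQuality -> Tutoring -> ClassSize
  P2: Motivation <- SchoolQuality -> ClassSize
That exhausts the simple backdoor paths. Count: 2.

2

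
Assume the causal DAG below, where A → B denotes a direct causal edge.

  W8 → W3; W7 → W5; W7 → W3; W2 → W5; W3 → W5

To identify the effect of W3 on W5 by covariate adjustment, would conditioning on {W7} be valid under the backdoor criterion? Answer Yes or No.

Yes

Backdoor paths from W3 to W5 (paths whose first edge points into W3):
  P1: W3 <- W7 -> W5
Condition 1 (no descendant of W3 in the set): holds — descendants of W3 are {W5}; none are in {W7}.
Condition 2 (every backdoor path blocked by {W7}):
  P1: blocked at fork node W7 ∈ conditioning set.
{W7} satisfies the backdoor criterion.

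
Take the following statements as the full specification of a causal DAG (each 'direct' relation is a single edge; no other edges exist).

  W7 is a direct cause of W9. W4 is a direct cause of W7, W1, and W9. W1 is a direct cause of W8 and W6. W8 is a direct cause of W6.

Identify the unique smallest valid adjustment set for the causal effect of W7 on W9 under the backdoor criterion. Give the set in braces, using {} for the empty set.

Variables eligible for adjustment (non-descendants of W7, excluding W7 and W9): {W1, W4, W6, W8}.
Backdoor paths from W7 to W9:
  P1: W7 <- W4 -> W9
The empty set is not sufficient: P1 (W7 <- W4 -> W9) has no collider blocking it and no conditioned non-collider, so it is open.
Try {W4}:
  P1: blocked at fork node W4 ∈ conditioning set.
{W4} contains no descendant of W7 and blocks every backdoor path.
No other singleton works — e.g. {W1} leaves P1 open — so {W4} is the unique smallest valid adjustment set.

{W4}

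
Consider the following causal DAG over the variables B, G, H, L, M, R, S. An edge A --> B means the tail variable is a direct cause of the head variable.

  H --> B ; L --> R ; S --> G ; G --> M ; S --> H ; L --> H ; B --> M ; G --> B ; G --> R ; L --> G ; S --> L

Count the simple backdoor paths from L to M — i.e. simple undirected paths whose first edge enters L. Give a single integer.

A backdoor path from L to M is any simple undirected path whose first edge points into L (i.e. leaves L via a parent).
Parents of L: {S}.
Enumerating:
  P1: L <- S -> G -> B -> M
  P2: L <- S -> G -> M
  P3: L <- S -> H -> B <- G -> M
  P4: L <- S -> H -> B -> M
That exhausts the simple backdoor paths. Count: 4.

4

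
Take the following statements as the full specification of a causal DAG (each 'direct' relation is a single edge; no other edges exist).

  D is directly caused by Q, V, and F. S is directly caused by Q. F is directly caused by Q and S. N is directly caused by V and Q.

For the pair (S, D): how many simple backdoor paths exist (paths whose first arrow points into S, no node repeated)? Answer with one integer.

3

A backdoor path from S to D is any simple undirected path whose first edge points into S (i.e. leaves S via a parent).
Parents of S: {Q}.
Enumerating:
  P1: S <- Q -> F -> D
  P2: S <- Q -> D
  P3: S <- Q -> N <- V -> D
That exhausts the simple backdoor paths. Count: 3.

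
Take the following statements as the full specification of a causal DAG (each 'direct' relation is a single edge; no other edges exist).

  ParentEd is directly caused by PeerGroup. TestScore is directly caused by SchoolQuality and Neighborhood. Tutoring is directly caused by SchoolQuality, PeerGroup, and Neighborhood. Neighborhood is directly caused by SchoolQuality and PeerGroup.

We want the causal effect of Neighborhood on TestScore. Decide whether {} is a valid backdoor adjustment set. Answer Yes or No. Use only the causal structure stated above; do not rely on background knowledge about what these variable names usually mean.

Backdoor paths from Neighborhood to TestScore (paths whose first edge points into Neighborhood):
  P1: Neighborhood <- SchoolQuality -> TestScore
  P2: Neighborhood <- PeerGroup -> Tutoring <- SchoolQuality -> TestScore
Condition 1 (no descendant of Neighborhood in the set): holds — descendants of Neighborhood are {TestScore, Tutoring}; none are in {}.
Condition 2 (every backdoor path blocked by {}):
  P1: open — no interior node is in the conditioning set.
  P2: blocked at collider Tutoring (neither it nor any descendant is in the conditioning set).
{} does not satisfy the backdoor criterion.

No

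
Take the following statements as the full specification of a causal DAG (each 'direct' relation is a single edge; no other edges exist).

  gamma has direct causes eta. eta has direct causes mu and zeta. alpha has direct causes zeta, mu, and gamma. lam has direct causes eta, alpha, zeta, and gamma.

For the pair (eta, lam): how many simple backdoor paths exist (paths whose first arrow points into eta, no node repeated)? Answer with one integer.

6

A backdoor path from eta to lam is any simple undirected path whose first edge points into eta (i.e. leaves eta via a parent).
Parents of eta: {mu, zeta}.
Enumerating:
  P1: eta <- zeta -> alpha <- gamma -> lam
  P2: eta <- zeta -> alpha -> lam
  P3: eta <- zeta -> lam
  P4: eta <- mu -> alpha <- zeta -> lam
  P5: eta <- mu -> alpha <- gamma -> lam
  P6: eta <- mu -> alpha -> lam
That exhausts the simple backdoor paths. Count: 6.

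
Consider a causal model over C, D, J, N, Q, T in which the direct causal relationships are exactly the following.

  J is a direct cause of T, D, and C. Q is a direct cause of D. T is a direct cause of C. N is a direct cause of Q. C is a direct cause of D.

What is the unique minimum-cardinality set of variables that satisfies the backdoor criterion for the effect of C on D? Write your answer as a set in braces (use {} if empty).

Variables eligible for adjustment (non-descendants of C, excluding C and D): {J, N, Q, T}.
Backdoor paths from C to D:
  P1: C <- J -> D
  P2: C <- T <- J -> D
The empty set is not sufficient: P1 (C <- J -> D) has no collider blocking it and no conditioned non-collider, so it is open.
Try {J}:
  P1: blocked at fork node J ∈ conditioning set.
  P2: blocked at fork node J ∈ conditioning set.
{J} contains no descendant of C and blocks every backdoor path.
No other singleton works — e.g. {T} leaves P1 open — so {J} is the unique smallest valid adjustment set.

{J}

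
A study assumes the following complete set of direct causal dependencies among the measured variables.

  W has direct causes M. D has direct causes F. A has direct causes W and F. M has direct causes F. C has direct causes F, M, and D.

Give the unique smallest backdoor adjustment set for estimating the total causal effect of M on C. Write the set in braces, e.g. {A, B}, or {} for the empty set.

{F}

Variables eligible for adjustment (non-descendants of M, excluding M and C): {D, F}.
Backdoor paths from M to C:
  P1: M <- F -> D -> C
  P2: M <- F -> C
The empty set is not sufficient: P1 (M <- F -> D -> C) has no collider blocking it and no conditioned non-collider, so it is open.
Try {F}:
  P1: blocked at fork node F ∈ conditioning set.
  P2: blocked at fork node F ∈ conditioning set.
{F} contains no descendant of M and blocks every backdoor path.
No other singleton works — e.g. {D} leaves P2 open — so {F} is the unique smallest valid adjustment set.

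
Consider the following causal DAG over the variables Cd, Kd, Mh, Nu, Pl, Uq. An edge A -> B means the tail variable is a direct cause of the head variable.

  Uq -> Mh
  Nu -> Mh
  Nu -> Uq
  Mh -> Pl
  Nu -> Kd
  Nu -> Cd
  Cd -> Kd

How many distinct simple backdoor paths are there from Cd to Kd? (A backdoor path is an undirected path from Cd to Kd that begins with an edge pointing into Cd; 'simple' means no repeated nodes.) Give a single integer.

1

A backdoor path from Cd to Kd is any simple undirected path whose first edge points into Cd (i.e. leaves Cd via a parent).
Parents of Cd: {Nu}.
Enumerating:
  P1: Cd <- Nu -> Kd
That exhausts the simple backdoor paths. Count: 1.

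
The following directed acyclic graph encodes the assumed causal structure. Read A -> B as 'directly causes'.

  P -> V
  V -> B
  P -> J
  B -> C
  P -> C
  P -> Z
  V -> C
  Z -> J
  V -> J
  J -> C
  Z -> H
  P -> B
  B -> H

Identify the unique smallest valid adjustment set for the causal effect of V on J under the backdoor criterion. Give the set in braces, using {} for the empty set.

Variables eligible for adjustment (non-descendants of V, excluding V and J): {P, Z}.
Backdoor paths from V to J:
  P1: V <- P -> B -> H <- Z -> J
  P2: V <- P -> B -> C <- J
  P3: V <- P -> Z -> H <- B -> C <- J
  P4: V <- P -> Z -> J
  P5: V <- P -> J
  P6: V <- P -> C <- B -> H <- Z -> J
  P7: V <- P -> C <- J
The empty set is not sufficient: P4 (V <- P -> Z -> J) has no collider blocking it and no conditioned non-collider, so it is open.
Try {P}:
  P1: blocked at fork node P ∈ conditioning set.
  P2: blocked at fork node P ∈ conditioning set.
  P3: blocked at fork node P ∈ conditioning set.
  P4: blocked at fork node P ∈ conditioning set.
  P5: blocked at fork node P ∈ conditioning set.
  P6: blocked at fork node P ∈ conditioning set.
  P7: blocked at fork node P ∈ conditioning set.
{P} contains no descendant of V and blocks every backdoor path.
No other singleton works — e.g. {Z} leaves P5 open — so {P} is the unique smallest valid adjustment set.

{P}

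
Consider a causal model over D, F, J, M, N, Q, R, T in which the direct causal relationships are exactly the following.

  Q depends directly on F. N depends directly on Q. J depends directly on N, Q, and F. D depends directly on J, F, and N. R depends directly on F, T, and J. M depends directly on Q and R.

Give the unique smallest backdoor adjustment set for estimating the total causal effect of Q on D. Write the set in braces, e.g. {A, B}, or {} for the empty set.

{F}

Variables eligible for adjustment (non-descendants of Q, excluding Q and D): {F, T}.
Backdoor paths from Q to D:
  P1: Q <- F -> J <- N -> D
  P2: Q <- F -> J -> D
  P3: Q <- F -> D
  P4: Q <- F -> R <- J <- N -> D
  P5: Q <- F -> R <- J -> D
The empty set is not sufficient: P2 (Q <- F -> J -> D) has no collider blocking it and no conditioned non-collider, so it is open.
Try {F}:
  P1: blocked at fork node F ∈ conditioning set.
  P2: blocked at fork node F ∈ conditioning set.
  P3: blocked at fork node F ∈ conditioning set.
  P4: blocked at fork node F ∈ conditioning set.
  P5: blocked at fork node F ∈ conditioning set.
{F} contains no descendant of Q and blocks every backdoor path.
No other singleton works — e.g. {T} leaves P2 open — so {F} is the unique smallest valid adjustment set.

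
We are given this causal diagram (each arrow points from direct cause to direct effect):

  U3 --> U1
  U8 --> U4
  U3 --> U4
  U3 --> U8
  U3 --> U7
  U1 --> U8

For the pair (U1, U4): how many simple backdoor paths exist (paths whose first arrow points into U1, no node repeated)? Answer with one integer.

2

A backdoor path from U1 to U4 is any simple undirected path whose first edge points into U1 (i.e. leaves U1 via a parent).
Parents of U1: {U3}.
Enumerating:
  P1: U1 <- U3 -> U8 -> U4
  P2: U1 <- U3 -> U4
That exhausts the simple backdoor paths. Count: 2.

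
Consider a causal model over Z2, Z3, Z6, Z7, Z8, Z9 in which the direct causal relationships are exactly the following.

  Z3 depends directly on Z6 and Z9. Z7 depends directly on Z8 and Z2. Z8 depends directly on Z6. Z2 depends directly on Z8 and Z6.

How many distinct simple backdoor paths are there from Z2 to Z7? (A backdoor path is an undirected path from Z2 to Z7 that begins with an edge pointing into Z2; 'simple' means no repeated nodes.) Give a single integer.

2

A backdoor path from Z2 to Z7 is any simple undirected path whose first edge points into Z2 (i.e. leaves Z2 via a parent).
Parents of Z2: {Z6, Z8}.
Enumerating:
  P1: Z2 <- Z6 -> Z8 -> Z7
  P2: Z2 <- Z8 -> Z7
That exhausts the simple backdoor paths. Count: 2.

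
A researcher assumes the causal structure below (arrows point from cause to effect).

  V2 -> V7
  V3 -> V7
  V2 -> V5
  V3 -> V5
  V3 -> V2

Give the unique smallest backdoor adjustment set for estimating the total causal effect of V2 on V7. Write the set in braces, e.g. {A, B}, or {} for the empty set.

Variables eligible for adjustment (non-descendants of V2, excluding V2 and V7): {V3}.
Backdoor paths from V2 to V7:
  P1: V2 <- V3 -> V7
The empty set is not sufficient: P1 (V2 <- V3 -> V7) has no collider blocking it and no conditioned non-collider, so it is open.
Try {V3}:
  P1: blocked at fork node V3 ∈ conditioning set.
{V3} contains no descendant of V2 and blocks every backdoor path.
{V3} is the unique smallest valid adjustment set.

{V3}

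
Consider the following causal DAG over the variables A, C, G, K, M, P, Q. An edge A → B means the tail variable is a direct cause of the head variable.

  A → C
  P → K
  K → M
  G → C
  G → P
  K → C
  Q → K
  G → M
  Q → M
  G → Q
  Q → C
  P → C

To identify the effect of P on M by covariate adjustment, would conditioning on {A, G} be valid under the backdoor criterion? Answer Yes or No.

Yes

Backdoor paths from P to M (paths whose first edge points into P):
  P1: P <- G -> Q -> K -> M
  P2: P <- G -> Q -> M
  P3: P <- G -> Q -> C <- K -> M
  P4: P <- G -> M
  P5: P <- G -> C <- Q -> K -> M
  P6: P <- G -> C <- Q -> M
  P7: P <- G -> C <- K <- Q -> M
  P8: P <- G -> C <- K -> M
Condition 1 (no descendant of P in the set): holds — descendants of P are {C, K, M}; none are in {A, G}.
Condition 2 (every backdoor path blocked by {A, G}):
  P1: blocked at fork node G ∈ conditioning set.
  P2: blocked at fork node G ∈ conditioning set.
  P3: blocked at fork node G ∈ conditioning set.
  P4: blocked at fork node G ∈ conditioning set.
  P5: blocked at fork node G ∈ conditioning set.
  P6: blocked at fork node G ∈ conditioning set.
  P7: blocked at fork node G ∈ conditioning set.
  P8: blocked at fork node G ∈ conditioning set.
{A, G} satisfies the backdoor criterion.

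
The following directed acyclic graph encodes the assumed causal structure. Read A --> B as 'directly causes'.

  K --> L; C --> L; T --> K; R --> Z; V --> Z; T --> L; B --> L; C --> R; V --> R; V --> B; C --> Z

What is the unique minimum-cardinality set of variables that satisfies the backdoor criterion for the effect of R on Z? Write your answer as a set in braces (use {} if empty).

Variables eligible for adjustment (non-descendants of R, excluding R and Z): {B, C, K, L, T, V}.
Backdoor paths from R to Z:
  P1: R <- V -> B -> L <- C -> Z
  P2: R <- V -> Z
  P3: R <- C -> Z
  P4: R <- C -> L <- B <- V -> Z
The empty set is not sufficient: P2 (R <- V -> Z) has no collider blocking it and no conditioned non-collider, so it is open.
Try {C, V}:
  P1: blocked at fork node V ∈ conditioning set.
  P2: blocked at fork node V ∈ conditioning set.
  P3: blocked at fork node C ∈ conditioning set.
  P4: blocked at fork node C ∈ conditioning set.
{C, V} contains no descendant of R and blocks every backdoor path.
Every element of {C, V} is needed (dropping C leaves P3 open; dropping V leaves P2 open), so no proper subset is valid.
Among all size-2 subsets of the eligible variables, only {C, V} blocks every backdoor path, so it is the unique smallest valid adjustment set.

{C, V}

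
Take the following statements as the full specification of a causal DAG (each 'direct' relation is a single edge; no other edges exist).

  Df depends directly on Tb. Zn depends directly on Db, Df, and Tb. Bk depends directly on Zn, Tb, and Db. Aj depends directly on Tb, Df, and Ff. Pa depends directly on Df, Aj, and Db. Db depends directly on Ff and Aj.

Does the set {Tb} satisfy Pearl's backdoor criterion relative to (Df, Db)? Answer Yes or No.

Yes

Backdoor paths from Df to Db (paths whose first edge points into Df):
  P1: Df <- Tb -> Aj <- Ff -> Db
  P2: Df <- Tb -> Aj -> Db
  P3: Df <- Tb -> Aj -> Pa <- Db
  P4: Df <- Tb -> Zn <- Db
  P5: Df <- Tb -> Zn -> Bk <- Db
  P6: Df <- Tb -> Bk <- Db
  P7: Df <- Tb -> Bk <- Zn <- Db
Condition 1 (no descendant of Df in the set): holds — descendants of Df are {Aj, Bk, Db, Pa, Zn}; none are in {Tb}.
Condition 2 (every backdoor path blocked by {Tb}):
  P1: blocked at fork node Tb ∈ conditioning set.
  P2: blocked at fork node Tb ∈ conditioning set.
  P3: blocked at fork node Tb ∈ conditioning set.
  P4: blocked at fork node Tb ∈ conditioning set.
  P5: blocked at fork node Tb ∈ conditioning set.
  P6: blocked at fork node Tb ∈ conditioning set.
  P7: blocked at fork node Tb ∈ conditioning set.
{Tb} satisfies the backdoor criterion.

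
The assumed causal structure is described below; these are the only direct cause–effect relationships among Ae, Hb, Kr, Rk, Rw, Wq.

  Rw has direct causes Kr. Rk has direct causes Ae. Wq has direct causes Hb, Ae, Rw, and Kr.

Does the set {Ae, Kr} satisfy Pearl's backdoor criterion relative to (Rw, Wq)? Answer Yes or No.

Yes

Backdoor paths from Rw to Wq (paths whose first edge points into Rw):
  P1: Rw <- Kr -> Wq
Condition 1 (no descendant of Rw in the set): holds — descendants of Rw are {Wq}; none are in {Ae, Kr}.
Condition 2 (every backdoor path blocked by {Ae, Kr}):
  P1: blocked at fork node Kr ∈ conditioning set.
{Ae, Kr} satisfies the backdoor criterion.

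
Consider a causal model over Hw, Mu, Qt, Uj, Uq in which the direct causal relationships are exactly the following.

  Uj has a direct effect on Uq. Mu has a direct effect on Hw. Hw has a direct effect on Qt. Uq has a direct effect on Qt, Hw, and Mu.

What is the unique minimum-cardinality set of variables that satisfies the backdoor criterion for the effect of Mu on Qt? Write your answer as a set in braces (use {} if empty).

{Uq}

Variables eligible for adjustment (non-descendants of Mu, excluding Mu and Qt): {Uj, Uq}.
Backdoor paths from Mu to Qt:
  P1: Mu <- Uq -> Hw -> Qt
  P2: Mu <- Uq -> Qt
The empty set is not sufficient: P1 (Mu <- Uq -> Hw -> Qt) has no collider blocking it and no conditioned non-collider, so it is open.
Try {Uq}:
  P1: blocked at fork node Uq ∈ conditioning set.
  P2: blocked at fork node Uq ∈ conditioning set.
{Uq} contains no descendant of Mu and blocks every backdoor path.
No other singleton works — e.g. {Uj} leaves P1 open — so {Uq} is the unique smallest valid adjustment set.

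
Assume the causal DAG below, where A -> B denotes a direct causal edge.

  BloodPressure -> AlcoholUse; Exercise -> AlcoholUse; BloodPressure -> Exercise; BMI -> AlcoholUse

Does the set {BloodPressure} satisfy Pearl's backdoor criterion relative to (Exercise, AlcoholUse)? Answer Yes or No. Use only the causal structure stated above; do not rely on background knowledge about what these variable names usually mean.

Backdoor paths from Exercise to AlcoholUse (paths whose first edge points into Exercise):
  P1: Exercise <- BloodPressure -> AlcoholUse
Condition 1 (no descendant of Exercise in the set): holds — descendants of Exercise are {AlcoholUse}; none are in {BloodPressure}.
Condition 2 (every backdoor path blocked by {BloodPressure}):
  P1: blocked at fork node BloodPressure ∈ conditioning set.
{BloodPressure} satisfies the backdoor criterion.

Yes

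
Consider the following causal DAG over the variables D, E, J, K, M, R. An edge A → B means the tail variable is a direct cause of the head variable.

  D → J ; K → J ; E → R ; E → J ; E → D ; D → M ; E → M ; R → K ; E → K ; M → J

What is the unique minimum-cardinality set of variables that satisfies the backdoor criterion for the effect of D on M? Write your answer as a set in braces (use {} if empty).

Variables eligible for adjustment (non-descendants of D, excluding D and M): {E, K, R}.
Backdoor paths from D to M:
  P1: D <- E -> R -> K -> J <- M
  P2: D <- E -> K -> J <- M
  P3: D <- E -> M
  P4: D <- E -> J <- M
The empty set is not sufficient: P3 (D <- E -> M) has no collider blocking it and no conditioned non-collider, so it is open.
Try {E}:
  P1: blocked at fork node E ∈ conditioning set.
  P2: blocked at fork node E ∈ conditioning set.
  P3: blocked at fork node E ∈ conditioning set.
  P4: blocked at fork node E ∈ conditioning set.
{E} contains no descendant of D and blocks every backdoor path.
No other singleton works — e.g. {R} leaves P3 open — so {E} is the unique smallest valid adjustment set.

{E}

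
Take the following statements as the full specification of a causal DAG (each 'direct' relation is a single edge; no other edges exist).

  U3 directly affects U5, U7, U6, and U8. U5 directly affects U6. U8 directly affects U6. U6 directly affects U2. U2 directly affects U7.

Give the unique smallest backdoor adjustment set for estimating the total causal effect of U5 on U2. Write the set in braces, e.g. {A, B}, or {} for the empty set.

Variables eligible for adjustment (non-descendants of U5, excluding U5 and U2): {U3, U8}.
Backdoor paths from U5 to U2:
  P1: U5 <- U3 -> U8 -> U6 -> U2
  P2: U5 <- U3 -> U6 -> U2
  P3: U5 <- U3 -> U7 <- U2
The empty set is not sufficient: P1 (U5 <- U3 -> U8 -> U6 -> U2) has no collider blocking it and no conditioned non-collider, so it is open.
Try {U3}:
  P1: blocked at fork node U3 ∈ conditioning set.
  P2: blocked at fork node U3 ∈ conditioning set.
  P3: blocked at fork node U3 ∈ conditioning set.
{U3} contains no descendant of U5 and blocks every backdoor path.
No other singleton works — e.g. {U8} leaves P2 open — so {U3} is the unique smallest valid adjustment set.

{U3}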